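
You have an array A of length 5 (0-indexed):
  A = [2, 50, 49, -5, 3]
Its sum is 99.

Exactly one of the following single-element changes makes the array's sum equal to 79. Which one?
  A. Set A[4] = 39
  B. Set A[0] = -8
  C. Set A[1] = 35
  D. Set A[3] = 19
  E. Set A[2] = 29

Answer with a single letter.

Option A: A[4] 3->39, delta=36, new_sum=99+(36)=135
Option B: A[0] 2->-8, delta=-10, new_sum=99+(-10)=89
Option C: A[1] 50->35, delta=-15, new_sum=99+(-15)=84
Option D: A[3] -5->19, delta=24, new_sum=99+(24)=123
Option E: A[2] 49->29, delta=-20, new_sum=99+(-20)=79 <-- matches target

Answer: E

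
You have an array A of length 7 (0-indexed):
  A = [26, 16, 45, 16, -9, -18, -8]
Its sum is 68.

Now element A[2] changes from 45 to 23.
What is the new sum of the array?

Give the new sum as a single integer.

Answer: 46

Derivation:
Old value at index 2: 45
New value at index 2: 23
Delta = 23 - 45 = -22
New sum = old_sum + delta = 68 + (-22) = 46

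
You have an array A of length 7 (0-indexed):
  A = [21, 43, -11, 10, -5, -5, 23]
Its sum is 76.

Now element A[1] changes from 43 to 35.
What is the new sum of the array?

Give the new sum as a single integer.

Answer: 68

Derivation:
Old value at index 1: 43
New value at index 1: 35
Delta = 35 - 43 = -8
New sum = old_sum + delta = 76 + (-8) = 68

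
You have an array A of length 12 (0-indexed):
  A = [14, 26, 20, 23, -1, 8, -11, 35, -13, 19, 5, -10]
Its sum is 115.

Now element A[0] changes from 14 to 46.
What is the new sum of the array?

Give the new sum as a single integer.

Old value at index 0: 14
New value at index 0: 46
Delta = 46 - 14 = 32
New sum = old_sum + delta = 115 + (32) = 147

Answer: 147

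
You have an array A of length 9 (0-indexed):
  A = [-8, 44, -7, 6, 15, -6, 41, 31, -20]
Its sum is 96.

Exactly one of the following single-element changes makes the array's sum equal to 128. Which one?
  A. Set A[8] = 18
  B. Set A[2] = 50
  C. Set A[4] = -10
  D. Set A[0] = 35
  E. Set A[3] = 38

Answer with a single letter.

Answer: E

Derivation:
Option A: A[8] -20->18, delta=38, new_sum=96+(38)=134
Option B: A[2] -7->50, delta=57, new_sum=96+(57)=153
Option C: A[4] 15->-10, delta=-25, new_sum=96+(-25)=71
Option D: A[0] -8->35, delta=43, new_sum=96+(43)=139
Option E: A[3] 6->38, delta=32, new_sum=96+(32)=128 <-- matches target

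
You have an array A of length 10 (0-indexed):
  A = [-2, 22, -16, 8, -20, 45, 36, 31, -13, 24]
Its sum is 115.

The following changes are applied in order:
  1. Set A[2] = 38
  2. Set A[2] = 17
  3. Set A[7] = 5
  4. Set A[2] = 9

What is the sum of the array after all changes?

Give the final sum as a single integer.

Answer: 114

Derivation:
Initial sum: 115
Change 1: A[2] -16 -> 38, delta = 54, sum = 169
Change 2: A[2] 38 -> 17, delta = -21, sum = 148
Change 3: A[7] 31 -> 5, delta = -26, sum = 122
Change 4: A[2] 17 -> 9, delta = -8, sum = 114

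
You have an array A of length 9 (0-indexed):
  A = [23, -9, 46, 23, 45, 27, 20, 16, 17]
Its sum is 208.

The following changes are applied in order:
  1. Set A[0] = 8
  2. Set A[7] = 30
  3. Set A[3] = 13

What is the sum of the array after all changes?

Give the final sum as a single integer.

Initial sum: 208
Change 1: A[0] 23 -> 8, delta = -15, sum = 193
Change 2: A[7] 16 -> 30, delta = 14, sum = 207
Change 3: A[3] 23 -> 13, delta = -10, sum = 197

Answer: 197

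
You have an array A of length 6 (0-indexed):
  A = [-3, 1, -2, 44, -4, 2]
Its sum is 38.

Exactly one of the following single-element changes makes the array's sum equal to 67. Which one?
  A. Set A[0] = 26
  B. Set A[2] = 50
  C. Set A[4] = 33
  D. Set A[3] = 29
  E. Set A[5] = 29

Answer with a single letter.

Option A: A[0] -3->26, delta=29, new_sum=38+(29)=67 <-- matches target
Option B: A[2] -2->50, delta=52, new_sum=38+(52)=90
Option C: A[4] -4->33, delta=37, new_sum=38+(37)=75
Option D: A[3] 44->29, delta=-15, new_sum=38+(-15)=23
Option E: A[5] 2->29, delta=27, new_sum=38+(27)=65

Answer: A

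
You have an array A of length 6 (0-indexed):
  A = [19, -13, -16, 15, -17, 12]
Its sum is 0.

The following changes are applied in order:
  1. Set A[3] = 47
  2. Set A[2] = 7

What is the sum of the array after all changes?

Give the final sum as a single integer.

Answer: 55

Derivation:
Initial sum: 0
Change 1: A[3] 15 -> 47, delta = 32, sum = 32
Change 2: A[2] -16 -> 7, delta = 23, sum = 55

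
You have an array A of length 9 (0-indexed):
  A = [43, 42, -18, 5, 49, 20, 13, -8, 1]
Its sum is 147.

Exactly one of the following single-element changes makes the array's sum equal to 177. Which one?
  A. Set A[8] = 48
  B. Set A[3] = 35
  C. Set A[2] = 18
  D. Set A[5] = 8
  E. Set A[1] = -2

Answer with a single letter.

Answer: B

Derivation:
Option A: A[8] 1->48, delta=47, new_sum=147+(47)=194
Option B: A[3] 5->35, delta=30, new_sum=147+(30)=177 <-- matches target
Option C: A[2] -18->18, delta=36, new_sum=147+(36)=183
Option D: A[5] 20->8, delta=-12, new_sum=147+(-12)=135
Option E: A[1] 42->-2, delta=-44, new_sum=147+(-44)=103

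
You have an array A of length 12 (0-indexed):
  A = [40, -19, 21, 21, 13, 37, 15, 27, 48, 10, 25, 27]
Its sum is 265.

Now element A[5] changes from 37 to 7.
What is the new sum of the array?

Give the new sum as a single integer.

Old value at index 5: 37
New value at index 5: 7
Delta = 7 - 37 = -30
New sum = old_sum + delta = 265 + (-30) = 235

Answer: 235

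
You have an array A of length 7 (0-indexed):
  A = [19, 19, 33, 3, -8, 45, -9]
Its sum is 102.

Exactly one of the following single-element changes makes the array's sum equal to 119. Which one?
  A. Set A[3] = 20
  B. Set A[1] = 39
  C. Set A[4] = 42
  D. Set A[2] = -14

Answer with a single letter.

Option A: A[3] 3->20, delta=17, new_sum=102+(17)=119 <-- matches target
Option B: A[1] 19->39, delta=20, new_sum=102+(20)=122
Option C: A[4] -8->42, delta=50, new_sum=102+(50)=152
Option D: A[2] 33->-14, delta=-47, new_sum=102+(-47)=55

Answer: A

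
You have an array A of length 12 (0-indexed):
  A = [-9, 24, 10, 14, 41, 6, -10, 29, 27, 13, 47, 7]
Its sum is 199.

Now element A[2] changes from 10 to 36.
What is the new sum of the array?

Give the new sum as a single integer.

Old value at index 2: 10
New value at index 2: 36
Delta = 36 - 10 = 26
New sum = old_sum + delta = 199 + (26) = 225

Answer: 225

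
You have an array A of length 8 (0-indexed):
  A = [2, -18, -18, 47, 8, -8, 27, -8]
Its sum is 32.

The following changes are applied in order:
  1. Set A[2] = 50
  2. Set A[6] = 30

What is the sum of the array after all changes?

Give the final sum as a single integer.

Initial sum: 32
Change 1: A[2] -18 -> 50, delta = 68, sum = 100
Change 2: A[6] 27 -> 30, delta = 3, sum = 103

Answer: 103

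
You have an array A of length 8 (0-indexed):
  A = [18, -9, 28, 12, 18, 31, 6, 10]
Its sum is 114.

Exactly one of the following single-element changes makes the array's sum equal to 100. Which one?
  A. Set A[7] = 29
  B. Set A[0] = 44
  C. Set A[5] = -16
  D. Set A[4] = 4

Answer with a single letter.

Answer: D

Derivation:
Option A: A[7] 10->29, delta=19, new_sum=114+(19)=133
Option B: A[0] 18->44, delta=26, new_sum=114+(26)=140
Option C: A[5] 31->-16, delta=-47, new_sum=114+(-47)=67
Option D: A[4] 18->4, delta=-14, new_sum=114+(-14)=100 <-- matches target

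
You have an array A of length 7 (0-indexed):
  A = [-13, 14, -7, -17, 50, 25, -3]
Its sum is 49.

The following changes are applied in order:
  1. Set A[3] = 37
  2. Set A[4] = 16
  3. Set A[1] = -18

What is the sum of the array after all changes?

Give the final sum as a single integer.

Answer: 37

Derivation:
Initial sum: 49
Change 1: A[3] -17 -> 37, delta = 54, sum = 103
Change 2: A[4] 50 -> 16, delta = -34, sum = 69
Change 3: A[1] 14 -> -18, delta = -32, sum = 37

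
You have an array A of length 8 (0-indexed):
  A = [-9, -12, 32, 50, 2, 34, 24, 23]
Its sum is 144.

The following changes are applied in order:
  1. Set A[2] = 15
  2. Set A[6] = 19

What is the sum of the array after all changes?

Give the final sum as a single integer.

Initial sum: 144
Change 1: A[2] 32 -> 15, delta = -17, sum = 127
Change 2: A[6] 24 -> 19, delta = -5, sum = 122

Answer: 122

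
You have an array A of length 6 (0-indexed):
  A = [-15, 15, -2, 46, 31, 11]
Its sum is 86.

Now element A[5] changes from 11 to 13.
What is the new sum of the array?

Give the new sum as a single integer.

Old value at index 5: 11
New value at index 5: 13
Delta = 13 - 11 = 2
New sum = old_sum + delta = 86 + (2) = 88

Answer: 88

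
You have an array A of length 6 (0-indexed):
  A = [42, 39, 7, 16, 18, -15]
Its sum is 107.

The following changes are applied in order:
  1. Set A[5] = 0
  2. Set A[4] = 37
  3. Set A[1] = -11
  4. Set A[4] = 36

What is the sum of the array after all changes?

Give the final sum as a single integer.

Initial sum: 107
Change 1: A[5] -15 -> 0, delta = 15, sum = 122
Change 2: A[4] 18 -> 37, delta = 19, sum = 141
Change 3: A[1] 39 -> -11, delta = -50, sum = 91
Change 4: A[4] 37 -> 36, delta = -1, sum = 90

Answer: 90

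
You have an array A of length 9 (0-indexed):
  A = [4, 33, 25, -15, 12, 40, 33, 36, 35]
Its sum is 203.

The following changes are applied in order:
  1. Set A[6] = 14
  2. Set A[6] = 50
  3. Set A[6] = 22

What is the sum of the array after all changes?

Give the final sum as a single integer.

Answer: 192

Derivation:
Initial sum: 203
Change 1: A[6] 33 -> 14, delta = -19, sum = 184
Change 2: A[6] 14 -> 50, delta = 36, sum = 220
Change 3: A[6] 50 -> 22, delta = -28, sum = 192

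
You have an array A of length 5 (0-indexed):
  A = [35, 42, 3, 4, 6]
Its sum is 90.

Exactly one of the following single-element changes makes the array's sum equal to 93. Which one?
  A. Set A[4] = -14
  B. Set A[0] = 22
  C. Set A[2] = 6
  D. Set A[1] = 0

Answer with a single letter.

Option A: A[4] 6->-14, delta=-20, new_sum=90+(-20)=70
Option B: A[0] 35->22, delta=-13, new_sum=90+(-13)=77
Option C: A[2] 3->6, delta=3, new_sum=90+(3)=93 <-- matches target
Option D: A[1] 42->0, delta=-42, new_sum=90+(-42)=48

Answer: C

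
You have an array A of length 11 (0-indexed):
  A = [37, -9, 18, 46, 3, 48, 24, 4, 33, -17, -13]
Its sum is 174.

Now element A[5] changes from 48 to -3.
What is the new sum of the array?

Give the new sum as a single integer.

Old value at index 5: 48
New value at index 5: -3
Delta = -3 - 48 = -51
New sum = old_sum + delta = 174 + (-51) = 123

Answer: 123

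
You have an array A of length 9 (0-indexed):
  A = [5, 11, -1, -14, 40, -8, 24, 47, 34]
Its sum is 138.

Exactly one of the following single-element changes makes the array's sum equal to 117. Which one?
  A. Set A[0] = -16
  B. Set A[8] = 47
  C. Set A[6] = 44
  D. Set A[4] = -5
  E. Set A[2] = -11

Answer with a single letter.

Answer: A

Derivation:
Option A: A[0] 5->-16, delta=-21, new_sum=138+(-21)=117 <-- matches target
Option B: A[8] 34->47, delta=13, new_sum=138+(13)=151
Option C: A[6] 24->44, delta=20, new_sum=138+(20)=158
Option D: A[4] 40->-5, delta=-45, new_sum=138+(-45)=93
Option E: A[2] -1->-11, delta=-10, new_sum=138+(-10)=128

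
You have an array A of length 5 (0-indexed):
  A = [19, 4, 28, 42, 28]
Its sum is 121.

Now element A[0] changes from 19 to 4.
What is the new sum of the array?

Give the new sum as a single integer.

Old value at index 0: 19
New value at index 0: 4
Delta = 4 - 19 = -15
New sum = old_sum + delta = 121 + (-15) = 106

Answer: 106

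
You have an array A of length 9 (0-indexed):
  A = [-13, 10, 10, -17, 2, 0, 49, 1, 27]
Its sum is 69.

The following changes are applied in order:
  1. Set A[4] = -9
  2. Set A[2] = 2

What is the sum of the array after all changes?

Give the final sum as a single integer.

Initial sum: 69
Change 1: A[4] 2 -> -9, delta = -11, sum = 58
Change 2: A[2] 10 -> 2, delta = -8, sum = 50

Answer: 50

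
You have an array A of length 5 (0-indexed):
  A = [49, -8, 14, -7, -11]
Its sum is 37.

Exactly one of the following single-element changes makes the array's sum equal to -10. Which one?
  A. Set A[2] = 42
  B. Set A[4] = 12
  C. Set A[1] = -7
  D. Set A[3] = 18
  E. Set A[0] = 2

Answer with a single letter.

Answer: E

Derivation:
Option A: A[2] 14->42, delta=28, new_sum=37+(28)=65
Option B: A[4] -11->12, delta=23, new_sum=37+(23)=60
Option C: A[1] -8->-7, delta=1, new_sum=37+(1)=38
Option D: A[3] -7->18, delta=25, new_sum=37+(25)=62
Option E: A[0] 49->2, delta=-47, new_sum=37+(-47)=-10 <-- matches target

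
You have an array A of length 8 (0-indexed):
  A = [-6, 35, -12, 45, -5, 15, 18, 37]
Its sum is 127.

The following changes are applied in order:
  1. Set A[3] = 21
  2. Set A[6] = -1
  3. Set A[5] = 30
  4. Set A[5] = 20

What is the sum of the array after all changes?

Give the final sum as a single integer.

Answer: 89

Derivation:
Initial sum: 127
Change 1: A[3] 45 -> 21, delta = -24, sum = 103
Change 2: A[6] 18 -> -1, delta = -19, sum = 84
Change 3: A[5] 15 -> 30, delta = 15, sum = 99
Change 4: A[5] 30 -> 20, delta = -10, sum = 89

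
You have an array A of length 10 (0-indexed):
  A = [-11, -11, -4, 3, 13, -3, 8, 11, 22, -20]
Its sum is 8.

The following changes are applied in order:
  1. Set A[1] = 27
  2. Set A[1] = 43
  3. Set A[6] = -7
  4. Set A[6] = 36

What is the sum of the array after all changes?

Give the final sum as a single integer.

Answer: 90

Derivation:
Initial sum: 8
Change 1: A[1] -11 -> 27, delta = 38, sum = 46
Change 2: A[1] 27 -> 43, delta = 16, sum = 62
Change 3: A[6] 8 -> -7, delta = -15, sum = 47
Change 4: A[6] -7 -> 36, delta = 43, sum = 90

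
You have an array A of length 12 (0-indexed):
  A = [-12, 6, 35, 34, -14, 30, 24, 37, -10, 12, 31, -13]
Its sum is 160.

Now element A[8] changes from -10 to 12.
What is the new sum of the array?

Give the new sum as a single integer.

Old value at index 8: -10
New value at index 8: 12
Delta = 12 - -10 = 22
New sum = old_sum + delta = 160 + (22) = 182

Answer: 182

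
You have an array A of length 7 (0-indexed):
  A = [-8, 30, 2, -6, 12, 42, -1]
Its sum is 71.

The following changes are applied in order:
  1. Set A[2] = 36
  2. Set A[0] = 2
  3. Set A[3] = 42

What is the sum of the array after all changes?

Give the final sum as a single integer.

Answer: 163

Derivation:
Initial sum: 71
Change 1: A[2] 2 -> 36, delta = 34, sum = 105
Change 2: A[0] -8 -> 2, delta = 10, sum = 115
Change 3: A[3] -6 -> 42, delta = 48, sum = 163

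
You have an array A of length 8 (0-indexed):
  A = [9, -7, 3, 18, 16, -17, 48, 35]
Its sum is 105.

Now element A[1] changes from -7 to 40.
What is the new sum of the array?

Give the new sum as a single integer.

Old value at index 1: -7
New value at index 1: 40
Delta = 40 - -7 = 47
New sum = old_sum + delta = 105 + (47) = 152

Answer: 152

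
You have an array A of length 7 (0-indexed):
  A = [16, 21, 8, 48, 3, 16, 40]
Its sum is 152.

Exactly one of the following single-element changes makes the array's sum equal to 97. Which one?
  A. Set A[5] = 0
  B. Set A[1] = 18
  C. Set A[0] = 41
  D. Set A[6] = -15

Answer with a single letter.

Option A: A[5] 16->0, delta=-16, new_sum=152+(-16)=136
Option B: A[1] 21->18, delta=-3, new_sum=152+(-3)=149
Option C: A[0] 16->41, delta=25, new_sum=152+(25)=177
Option D: A[6] 40->-15, delta=-55, new_sum=152+(-55)=97 <-- matches target

Answer: D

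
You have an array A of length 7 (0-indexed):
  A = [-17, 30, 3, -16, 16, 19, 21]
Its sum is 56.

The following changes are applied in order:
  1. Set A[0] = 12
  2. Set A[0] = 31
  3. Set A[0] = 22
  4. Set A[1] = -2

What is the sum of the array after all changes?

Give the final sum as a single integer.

Answer: 63

Derivation:
Initial sum: 56
Change 1: A[0] -17 -> 12, delta = 29, sum = 85
Change 2: A[0] 12 -> 31, delta = 19, sum = 104
Change 3: A[0] 31 -> 22, delta = -9, sum = 95
Change 4: A[1] 30 -> -2, delta = -32, sum = 63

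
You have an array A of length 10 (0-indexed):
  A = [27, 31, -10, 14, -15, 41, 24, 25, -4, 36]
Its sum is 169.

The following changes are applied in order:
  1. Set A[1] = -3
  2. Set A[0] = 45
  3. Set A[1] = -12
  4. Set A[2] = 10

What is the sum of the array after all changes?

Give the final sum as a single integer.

Initial sum: 169
Change 1: A[1] 31 -> -3, delta = -34, sum = 135
Change 2: A[0] 27 -> 45, delta = 18, sum = 153
Change 3: A[1] -3 -> -12, delta = -9, sum = 144
Change 4: A[2] -10 -> 10, delta = 20, sum = 164

Answer: 164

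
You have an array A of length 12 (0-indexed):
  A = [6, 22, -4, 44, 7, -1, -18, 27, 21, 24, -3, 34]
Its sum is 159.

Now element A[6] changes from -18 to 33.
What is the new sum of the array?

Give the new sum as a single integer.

Answer: 210

Derivation:
Old value at index 6: -18
New value at index 6: 33
Delta = 33 - -18 = 51
New sum = old_sum + delta = 159 + (51) = 210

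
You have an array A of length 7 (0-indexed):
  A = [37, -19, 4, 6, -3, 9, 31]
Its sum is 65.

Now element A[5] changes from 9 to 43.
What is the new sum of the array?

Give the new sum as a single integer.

Answer: 99

Derivation:
Old value at index 5: 9
New value at index 5: 43
Delta = 43 - 9 = 34
New sum = old_sum + delta = 65 + (34) = 99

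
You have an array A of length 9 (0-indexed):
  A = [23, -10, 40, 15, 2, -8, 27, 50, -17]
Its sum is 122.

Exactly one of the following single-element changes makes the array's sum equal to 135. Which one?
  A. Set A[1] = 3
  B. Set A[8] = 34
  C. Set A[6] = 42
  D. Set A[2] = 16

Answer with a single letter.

Answer: A

Derivation:
Option A: A[1] -10->3, delta=13, new_sum=122+(13)=135 <-- matches target
Option B: A[8] -17->34, delta=51, new_sum=122+(51)=173
Option C: A[6] 27->42, delta=15, new_sum=122+(15)=137
Option D: A[2] 40->16, delta=-24, new_sum=122+(-24)=98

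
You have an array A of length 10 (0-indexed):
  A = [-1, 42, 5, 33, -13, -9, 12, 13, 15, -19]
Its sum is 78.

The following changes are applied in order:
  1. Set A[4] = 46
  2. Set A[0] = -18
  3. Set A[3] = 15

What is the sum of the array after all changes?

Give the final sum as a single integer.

Initial sum: 78
Change 1: A[4] -13 -> 46, delta = 59, sum = 137
Change 2: A[0] -1 -> -18, delta = -17, sum = 120
Change 3: A[3] 33 -> 15, delta = -18, sum = 102

Answer: 102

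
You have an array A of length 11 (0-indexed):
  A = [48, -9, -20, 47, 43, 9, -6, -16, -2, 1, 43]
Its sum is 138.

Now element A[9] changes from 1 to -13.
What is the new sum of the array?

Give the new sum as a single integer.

Old value at index 9: 1
New value at index 9: -13
Delta = -13 - 1 = -14
New sum = old_sum + delta = 138 + (-14) = 124

Answer: 124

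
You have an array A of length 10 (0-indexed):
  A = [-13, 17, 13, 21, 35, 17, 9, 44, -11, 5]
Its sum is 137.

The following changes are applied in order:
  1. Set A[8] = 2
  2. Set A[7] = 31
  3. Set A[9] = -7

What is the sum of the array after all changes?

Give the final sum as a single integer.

Answer: 125

Derivation:
Initial sum: 137
Change 1: A[8] -11 -> 2, delta = 13, sum = 150
Change 2: A[7] 44 -> 31, delta = -13, sum = 137
Change 3: A[9] 5 -> -7, delta = -12, sum = 125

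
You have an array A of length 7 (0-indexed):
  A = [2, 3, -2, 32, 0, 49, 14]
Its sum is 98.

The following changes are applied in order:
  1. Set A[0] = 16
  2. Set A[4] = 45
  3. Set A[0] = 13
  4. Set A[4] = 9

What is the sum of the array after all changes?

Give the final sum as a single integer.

Answer: 118

Derivation:
Initial sum: 98
Change 1: A[0] 2 -> 16, delta = 14, sum = 112
Change 2: A[4] 0 -> 45, delta = 45, sum = 157
Change 3: A[0] 16 -> 13, delta = -3, sum = 154
Change 4: A[4] 45 -> 9, delta = -36, sum = 118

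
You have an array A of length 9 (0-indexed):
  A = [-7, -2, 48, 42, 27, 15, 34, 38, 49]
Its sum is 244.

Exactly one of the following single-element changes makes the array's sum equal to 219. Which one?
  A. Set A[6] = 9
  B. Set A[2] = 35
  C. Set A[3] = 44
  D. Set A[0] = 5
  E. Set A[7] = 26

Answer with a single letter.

Answer: A

Derivation:
Option A: A[6] 34->9, delta=-25, new_sum=244+(-25)=219 <-- matches target
Option B: A[2] 48->35, delta=-13, new_sum=244+(-13)=231
Option C: A[3] 42->44, delta=2, new_sum=244+(2)=246
Option D: A[0] -7->5, delta=12, new_sum=244+(12)=256
Option E: A[7] 38->26, delta=-12, new_sum=244+(-12)=232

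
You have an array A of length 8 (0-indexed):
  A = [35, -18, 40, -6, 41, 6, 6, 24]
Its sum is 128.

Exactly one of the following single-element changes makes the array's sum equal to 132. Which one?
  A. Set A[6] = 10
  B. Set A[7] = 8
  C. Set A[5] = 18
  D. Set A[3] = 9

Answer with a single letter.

Option A: A[6] 6->10, delta=4, new_sum=128+(4)=132 <-- matches target
Option B: A[7] 24->8, delta=-16, new_sum=128+(-16)=112
Option C: A[5] 6->18, delta=12, new_sum=128+(12)=140
Option D: A[3] -6->9, delta=15, new_sum=128+(15)=143

Answer: A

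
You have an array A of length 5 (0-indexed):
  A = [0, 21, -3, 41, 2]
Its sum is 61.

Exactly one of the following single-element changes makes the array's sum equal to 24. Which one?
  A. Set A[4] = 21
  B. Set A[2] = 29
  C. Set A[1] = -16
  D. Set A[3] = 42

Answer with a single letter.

Answer: C

Derivation:
Option A: A[4] 2->21, delta=19, new_sum=61+(19)=80
Option B: A[2] -3->29, delta=32, new_sum=61+(32)=93
Option C: A[1] 21->-16, delta=-37, new_sum=61+(-37)=24 <-- matches target
Option D: A[3] 41->42, delta=1, new_sum=61+(1)=62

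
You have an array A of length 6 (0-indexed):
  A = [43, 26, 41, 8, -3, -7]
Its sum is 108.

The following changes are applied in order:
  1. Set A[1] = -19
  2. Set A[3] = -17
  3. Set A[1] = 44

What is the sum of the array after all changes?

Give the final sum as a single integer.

Answer: 101

Derivation:
Initial sum: 108
Change 1: A[1] 26 -> -19, delta = -45, sum = 63
Change 2: A[3] 8 -> -17, delta = -25, sum = 38
Change 3: A[1] -19 -> 44, delta = 63, sum = 101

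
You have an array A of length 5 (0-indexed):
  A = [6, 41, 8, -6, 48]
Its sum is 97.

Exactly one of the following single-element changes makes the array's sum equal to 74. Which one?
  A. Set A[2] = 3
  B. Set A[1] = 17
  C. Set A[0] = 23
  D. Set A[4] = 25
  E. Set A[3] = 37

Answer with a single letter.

Option A: A[2] 8->3, delta=-5, new_sum=97+(-5)=92
Option B: A[1] 41->17, delta=-24, new_sum=97+(-24)=73
Option C: A[0] 6->23, delta=17, new_sum=97+(17)=114
Option D: A[4] 48->25, delta=-23, new_sum=97+(-23)=74 <-- matches target
Option E: A[3] -6->37, delta=43, new_sum=97+(43)=140

Answer: D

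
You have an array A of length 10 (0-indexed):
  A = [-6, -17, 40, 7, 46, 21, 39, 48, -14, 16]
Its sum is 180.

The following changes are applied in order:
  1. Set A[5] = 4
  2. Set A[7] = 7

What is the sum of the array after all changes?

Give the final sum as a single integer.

Answer: 122

Derivation:
Initial sum: 180
Change 1: A[5] 21 -> 4, delta = -17, sum = 163
Change 2: A[7] 48 -> 7, delta = -41, sum = 122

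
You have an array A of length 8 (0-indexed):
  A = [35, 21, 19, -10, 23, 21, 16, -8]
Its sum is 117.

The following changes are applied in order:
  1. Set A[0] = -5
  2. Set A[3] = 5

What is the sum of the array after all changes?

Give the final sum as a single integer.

Initial sum: 117
Change 1: A[0] 35 -> -5, delta = -40, sum = 77
Change 2: A[3] -10 -> 5, delta = 15, sum = 92

Answer: 92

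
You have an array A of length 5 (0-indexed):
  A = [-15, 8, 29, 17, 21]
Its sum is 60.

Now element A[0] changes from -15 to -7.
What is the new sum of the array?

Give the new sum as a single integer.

Old value at index 0: -15
New value at index 0: -7
Delta = -7 - -15 = 8
New sum = old_sum + delta = 60 + (8) = 68

Answer: 68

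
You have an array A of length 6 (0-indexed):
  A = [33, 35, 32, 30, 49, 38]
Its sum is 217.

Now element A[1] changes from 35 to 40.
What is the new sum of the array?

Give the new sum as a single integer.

Answer: 222

Derivation:
Old value at index 1: 35
New value at index 1: 40
Delta = 40 - 35 = 5
New sum = old_sum + delta = 217 + (5) = 222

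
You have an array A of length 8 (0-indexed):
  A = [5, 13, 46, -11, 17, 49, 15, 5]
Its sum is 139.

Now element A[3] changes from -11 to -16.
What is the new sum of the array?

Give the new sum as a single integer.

Old value at index 3: -11
New value at index 3: -16
Delta = -16 - -11 = -5
New sum = old_sum + delta = 139 + (-5) = 134

Answer: 134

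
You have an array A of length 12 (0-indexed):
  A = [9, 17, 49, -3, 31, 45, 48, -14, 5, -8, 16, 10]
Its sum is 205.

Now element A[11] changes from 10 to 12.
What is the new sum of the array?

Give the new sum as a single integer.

Answer: 207

Derivation:
Old value at index 11: 10
New value at index 11: 12
Delta = 12 - 10 = 2
New sum = old_sum + delta = 205 + (2) = 207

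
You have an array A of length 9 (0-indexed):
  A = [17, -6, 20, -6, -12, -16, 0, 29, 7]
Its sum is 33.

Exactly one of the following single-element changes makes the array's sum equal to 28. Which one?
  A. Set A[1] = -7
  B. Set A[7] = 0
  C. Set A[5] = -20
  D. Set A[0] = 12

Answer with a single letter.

Answer: D

Derivation:
Option A: A[1] -6->-7, delta=-1, new_sum=33+(-1)=32
Option B: A[7] 29->0, delta=-29, new_sum=33+(-29)=4
Option C: A[5] -16->-20, delta=-4, new_sum=33+(-4)=29
Option D: A[0] 17->12, delta=-5, new_sum=33+(-5)=28 <-- matches target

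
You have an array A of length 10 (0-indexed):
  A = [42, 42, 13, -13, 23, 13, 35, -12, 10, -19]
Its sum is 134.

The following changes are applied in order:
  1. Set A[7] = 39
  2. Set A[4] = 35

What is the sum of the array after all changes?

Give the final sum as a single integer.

Initial sum: 134
Change 1: A[7] -12 -> 39, delta = 51, sum = 185
Change 2: A[4] 23 -> 35, delta = 12, sum = 197

Answer: 197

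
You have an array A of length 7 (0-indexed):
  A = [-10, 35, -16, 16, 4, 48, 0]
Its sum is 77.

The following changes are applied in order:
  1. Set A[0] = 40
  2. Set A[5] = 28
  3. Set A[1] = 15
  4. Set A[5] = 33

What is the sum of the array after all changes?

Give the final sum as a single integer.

Initial sum: 77
Change 1: A[0] -10 -> 40, delta = 50, sum = 127
Change 2: A[5] 48 -> 28, delta = -20, sum = 107
Change 3: A[1] 35 -> 15, delta = -20, sum = 87
Change 4: A[5] 28 -> 33, delta = 5, sum = 92

Answer: 92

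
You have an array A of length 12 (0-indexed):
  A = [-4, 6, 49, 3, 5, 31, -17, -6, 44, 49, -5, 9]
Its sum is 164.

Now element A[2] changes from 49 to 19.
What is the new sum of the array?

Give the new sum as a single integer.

Answer: 134

Derivation:
Old value at index 2: 49
New value at index 2: 19
Delta = 19 - 49 = -30
New sum = old_sum + delta = 164 + (-30) = 134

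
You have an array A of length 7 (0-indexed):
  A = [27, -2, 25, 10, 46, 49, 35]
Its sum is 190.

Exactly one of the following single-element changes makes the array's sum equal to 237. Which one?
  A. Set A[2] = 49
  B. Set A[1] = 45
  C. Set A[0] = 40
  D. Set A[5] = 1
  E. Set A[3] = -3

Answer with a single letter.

Option A: A[2] 25->49, delta=24, new_sum=190+(24)=214
Option B: A[1] -2->45, delta=47, new_sum=190+(47)=237 <-- matches target
Option C: A[0] 27->40, delta=13, new_sum=190+(13)=203
Option D: A[5] 49->1, delta=-48, new_sum=190+(-48)=142
Option E: A[3] 10->-3, delta=-13, new_sum=190+(-13)=177

Answer: B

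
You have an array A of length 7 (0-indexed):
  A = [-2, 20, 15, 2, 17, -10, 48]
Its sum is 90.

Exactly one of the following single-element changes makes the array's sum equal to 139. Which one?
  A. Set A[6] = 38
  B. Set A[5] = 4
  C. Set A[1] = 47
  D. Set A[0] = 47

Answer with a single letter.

Answer: D

Derivation:
Option A: A[6] 48->38, delta=-10, new_sum=90+(-10)=80
Option B: A[5] -10->4, delta=14, new_sum=90+(14)=104
Option C: A[1] 20->47, delta=27, new_sum=90+(27)=117
Option D: A[0] -2->47, delta=49, new_sum=90+(49)=139 <-- matches target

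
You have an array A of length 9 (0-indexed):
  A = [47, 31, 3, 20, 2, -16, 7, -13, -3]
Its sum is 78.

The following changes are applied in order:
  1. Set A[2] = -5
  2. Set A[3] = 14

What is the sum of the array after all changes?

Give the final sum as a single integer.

Initial sum: 78
Change 1: A[2] 3 -> -5, delta = -8, sum = 70
Change 2: A[3] 20 -> 14, delta = -6, sum = 64

Answer: 64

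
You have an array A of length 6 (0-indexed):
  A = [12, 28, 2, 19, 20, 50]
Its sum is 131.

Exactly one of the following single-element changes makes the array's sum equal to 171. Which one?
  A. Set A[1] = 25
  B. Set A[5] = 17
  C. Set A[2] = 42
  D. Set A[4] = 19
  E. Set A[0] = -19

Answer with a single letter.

Answer: C

Derivation:
Option A: A[1] 28->25, delta=-3, new_sum=131+(-3)=128
Option B: A[5] 50->17, delta=-33, new_sum=131+(-33)=98
Option C: A[2] 2->42, delta=40, new_sum=131+(40)=171 <-- matches target
Option D: A[4] 20->19, delta=-1, new_sum=131+(-1)=130
Option E: A[0] 12->-19, delta=-31, new_sum=131+(-31)=100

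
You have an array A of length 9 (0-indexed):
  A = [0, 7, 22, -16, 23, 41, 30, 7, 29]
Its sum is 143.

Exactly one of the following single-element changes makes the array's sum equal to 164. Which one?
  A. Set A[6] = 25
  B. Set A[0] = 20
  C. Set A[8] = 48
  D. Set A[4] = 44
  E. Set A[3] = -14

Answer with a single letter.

Option A: A[6] 30->25, delta=-5, new_sum=143+(-5)=138
Option B: A[0] 0->20, delta=20, new_sum=143+(20)=163
Option C: A[8] 29->48, delta=19, new_sum=143+(19)=162
Option D: A[4] 23->44, delta=21, new_sum=143+(21)=164 <-- matches target
Option E: A[3] -16->-14, delta=2, new_sum=143+(2)=145

Answer: D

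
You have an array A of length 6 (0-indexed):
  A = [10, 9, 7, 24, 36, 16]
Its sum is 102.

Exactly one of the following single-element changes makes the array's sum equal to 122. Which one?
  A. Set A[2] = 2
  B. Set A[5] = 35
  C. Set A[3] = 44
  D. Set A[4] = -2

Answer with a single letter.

Answer: C

Derivation:
Option A: A[2] 7->2, delta=-5, new_sum=102+(-5)=97
Option B: A[5] 16->35, delta=19, new_sum=102+(19)=121
Option C: A[3] 24->44, delta=20, new_sum=102+(20)=122 <-- matches target
Option D: A[4] 36->-2, delta=-38, new_sum=102+(-38)=64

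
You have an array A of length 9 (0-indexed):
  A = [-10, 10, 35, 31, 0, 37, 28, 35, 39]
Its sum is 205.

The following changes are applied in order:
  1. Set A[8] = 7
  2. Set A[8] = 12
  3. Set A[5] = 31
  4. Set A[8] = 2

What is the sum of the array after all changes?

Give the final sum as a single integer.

Initial sum: 205
Change 1: A[8] 39 -> 7, delta = -32, sum = 173
Change 2: A[8] 7 -> 12, delta = 5, sum = 178
Change 3: A[5] 37 -> 31, delta = -6, sum = 172
Change 4: A[8] 12 -> 2, delta = -10, sum = 162

Answer: 162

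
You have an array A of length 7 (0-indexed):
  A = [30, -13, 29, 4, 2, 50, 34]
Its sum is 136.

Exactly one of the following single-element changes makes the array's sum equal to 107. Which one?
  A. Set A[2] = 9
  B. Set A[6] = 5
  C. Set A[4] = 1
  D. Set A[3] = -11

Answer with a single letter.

Option A: A[2] 29->9, delta=-20, new_sum=136+(-20)=116
Option B: A[6] 34->5, delta=-29, new_sum=136+(-29)=107 <-- matches target
Option C: A[4] 2->1, delta=-1, new_sum=136+(-1)=135
Option D: A[3] 4->-11, delta=-15, new_sum=136+(-15)=121

Answer: B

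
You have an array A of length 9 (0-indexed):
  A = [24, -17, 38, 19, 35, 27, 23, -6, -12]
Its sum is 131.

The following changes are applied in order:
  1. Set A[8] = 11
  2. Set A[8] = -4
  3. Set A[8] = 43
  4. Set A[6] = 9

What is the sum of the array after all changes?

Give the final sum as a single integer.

Answer: 172

Derivation:
Initial sum: 131
Change 1: A[8] -12 -> 11, delta = 23, sum = 154
Change 2: A[8] 11 -> -4, delta = -15, sum = 139
Change 3: A[8] -4 -> 43, delta = 47, sum = 186
Change 4: A[6] 23 -> 9, delta = -14, sum = 172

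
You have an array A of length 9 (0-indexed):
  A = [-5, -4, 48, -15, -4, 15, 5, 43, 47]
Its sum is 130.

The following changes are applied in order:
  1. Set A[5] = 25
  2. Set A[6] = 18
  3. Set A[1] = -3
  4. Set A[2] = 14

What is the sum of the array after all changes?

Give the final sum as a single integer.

Initial sum: 130
Change 1: A[5] 15 -> 25, delta = 10, sum = 140
Change 2: A[6] 5 -> 18, delta = 13, sum = 153
Change 3: A[1] -4 -> -3, delta = 1, sum = 154
Change 4: A[2] 48 -> 14, delta = -34, sum = 120

Answer: 120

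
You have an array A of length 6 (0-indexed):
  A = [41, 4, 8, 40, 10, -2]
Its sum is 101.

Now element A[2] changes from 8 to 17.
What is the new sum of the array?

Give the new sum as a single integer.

Old value at index 2: 8
New value at index 2: 17
Delta = 17 - 8 = 9
New sum = old_sum + delta = 101 + (9) = 110

Answer: 110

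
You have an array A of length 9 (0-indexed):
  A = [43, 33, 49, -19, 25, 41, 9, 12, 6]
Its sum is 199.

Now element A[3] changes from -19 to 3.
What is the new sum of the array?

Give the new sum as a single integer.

Answer: 221

Derivation:
Old value at index 3: -19
New value at index 3: 3
Delta = 3 - -19 = 22
New sum = old_sum + delta = 199 + (22) = 221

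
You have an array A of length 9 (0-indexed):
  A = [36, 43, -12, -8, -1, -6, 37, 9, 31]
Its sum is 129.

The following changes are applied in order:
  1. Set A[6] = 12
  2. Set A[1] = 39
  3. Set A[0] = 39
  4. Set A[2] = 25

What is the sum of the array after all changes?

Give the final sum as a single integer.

Answer: 140

Derivation:
Initial sum: 129
Change 1: A[6] 37 -> 12, delta = -25, sum = 104
Change 2: A[1] 43 -> 39, delta = -4, sum = 100
Change 3: A[0] 36 -> 39, delta = 3, sum = 103
Change 4: A[2] -12 -> 25, delta = 37, sum = 140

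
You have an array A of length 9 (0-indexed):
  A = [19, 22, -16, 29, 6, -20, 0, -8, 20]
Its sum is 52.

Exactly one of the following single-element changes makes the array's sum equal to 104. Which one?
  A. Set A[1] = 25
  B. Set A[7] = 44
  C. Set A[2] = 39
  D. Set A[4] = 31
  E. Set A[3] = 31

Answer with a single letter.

Option A: A[1] 22->25, delta=3, new_sum=52+(3)=55
Option B: A[7] -8->44, delta=52, new_sum=52+(52)=104 <-- matches target
Option C: A[2] -16->39, delta=55, new_sum=52+(55)=107
Option D: A[4] 6->31, delta=25, new_sum=52+(25)=77
Option E: A[3] 29->31, delta=2, new_sum=52+(2)=54

Answer: B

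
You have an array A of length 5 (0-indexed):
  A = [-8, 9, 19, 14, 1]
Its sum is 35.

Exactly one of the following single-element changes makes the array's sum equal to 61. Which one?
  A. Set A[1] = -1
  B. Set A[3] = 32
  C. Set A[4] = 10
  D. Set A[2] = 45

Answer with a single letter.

Answer: D

Derivation:
Option A: A[1] 9->-1, delta=-10, new_sum=35+(-10)=25
Option B: A[3] 14->32, delta=18, new_sum=35+(18)=53
Option C: A[4] 1->10, delta=9, new_sum=35+(9)=44
Option D: A[2] 19->45, delta=26, new_sum=35+(26)=61 <-- matches target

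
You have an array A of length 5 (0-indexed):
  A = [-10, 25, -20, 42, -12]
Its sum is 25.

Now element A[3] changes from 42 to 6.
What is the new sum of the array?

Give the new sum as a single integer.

Old value at index 3: 42
New value at index 3: 6
Delta = 6 - 42 = -36
New sum = old_sum + delta = 25 + (-36) = -11

Answer: -11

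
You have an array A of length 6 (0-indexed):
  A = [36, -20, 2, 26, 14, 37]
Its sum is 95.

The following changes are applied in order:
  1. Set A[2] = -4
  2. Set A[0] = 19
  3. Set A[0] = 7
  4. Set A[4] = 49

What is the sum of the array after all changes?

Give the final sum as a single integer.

Answer: 95

Derivation:
Initial sum: 95
Change 1: A[2] 2 -> -4, delta = -6, sum = 89
Change 2: A[0] 36 -> 19, delta = -17, sum = 72
Change 3: A[0] 19 -> 7, delta = -12, sum = 60
Change 4: A[4] 14 -> 49, delta = 35, sum = 95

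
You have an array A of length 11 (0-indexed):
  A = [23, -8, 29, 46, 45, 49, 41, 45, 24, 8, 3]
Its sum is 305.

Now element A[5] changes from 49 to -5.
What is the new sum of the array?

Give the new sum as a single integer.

Answer: 251

Derivation:
Old value at index 5: 49
New value at index 5: -5
Delta = -5 - 49 = -54
New sum = old_sum + delta = 305 + (-54) = 251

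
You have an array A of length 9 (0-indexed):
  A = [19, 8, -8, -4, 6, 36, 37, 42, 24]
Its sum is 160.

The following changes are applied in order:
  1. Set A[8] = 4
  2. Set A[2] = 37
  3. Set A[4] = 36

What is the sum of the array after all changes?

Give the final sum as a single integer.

Answer: 215

Derivation:
Initial sum: 160
Change 1: A[8] 24 -> 4, delta = -20, sum = 140
Change 2: A[2] -8 -> 37, delta = 45, sum = 185
Change 3: A[4] 6 -> 36, delta = 30, sum = 215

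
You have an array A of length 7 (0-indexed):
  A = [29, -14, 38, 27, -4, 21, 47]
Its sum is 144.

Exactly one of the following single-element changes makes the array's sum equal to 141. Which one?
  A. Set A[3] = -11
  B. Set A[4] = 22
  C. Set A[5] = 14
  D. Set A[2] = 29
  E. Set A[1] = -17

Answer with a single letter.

Answer: E

Derivation:
Option A: A[3] 27->-11, delta=-38, new_sum=144+(-38)=106
Option B: A[4] -4->22, delta=26, new_sum=144+(26)=170
Option C: A[5] 21->14, delta=-7, new_sum=144+(-7)=137
Option D: A[2] 38->29, delta=-9, new_sum=144+(-9)=135
Option E: A[1] -14->-17, delta=-3, new_sum=144+(-3)=141 <-- matches target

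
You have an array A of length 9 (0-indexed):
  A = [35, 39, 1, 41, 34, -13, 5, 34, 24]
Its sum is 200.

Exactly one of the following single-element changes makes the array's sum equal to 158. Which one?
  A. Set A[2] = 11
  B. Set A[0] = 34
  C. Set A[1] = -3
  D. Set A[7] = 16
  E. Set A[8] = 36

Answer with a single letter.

Option A: A[2] 1->11, delta=10, new_sum=200+(10)=210
Option B: A[0] 35->34, delta=-1, new_sum=200+(-1)=199
Option C: A[1] 39->-3, delta=-42, new_sum=200+(-42)=158 <-- matches target
Option D: A[7] 34->16, delta=-18, new_sum=200+(-18)=182
Option E: A[8] 24->36, delta=12, new_sum=200+(12)=212

Answer: C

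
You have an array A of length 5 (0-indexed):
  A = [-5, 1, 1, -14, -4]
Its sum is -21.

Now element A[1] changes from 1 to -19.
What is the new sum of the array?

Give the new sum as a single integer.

Answer: -41

Derivation:
Old value at index 1: 1
New value at index 1: -19
Delta = -19 - 1 = -20
New sum = old_sum + delta = -21 + (-20) = -41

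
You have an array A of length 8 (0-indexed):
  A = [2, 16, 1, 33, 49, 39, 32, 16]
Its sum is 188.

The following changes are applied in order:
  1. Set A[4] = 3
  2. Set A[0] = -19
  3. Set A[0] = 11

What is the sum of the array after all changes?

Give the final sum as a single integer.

Answer: 151

Derivation:
Initial sum: 188
Change 1: A[4] 49 -> 3, delta = -46, sum = 142
Change 2: A[0] 2 -> -19, delta = -21, sum = 121
Change 3: A[0] -19 -> 11, delta = 30, sum = 151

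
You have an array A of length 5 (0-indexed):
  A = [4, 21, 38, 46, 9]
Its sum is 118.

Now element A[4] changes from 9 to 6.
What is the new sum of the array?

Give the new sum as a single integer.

Answer: 115

Derivation:
Old value at index 4: 9
New value at index 4: 6
Delta = 6 - 9 = -3
New sum = old_sum + delta = 118 + (-3) = 115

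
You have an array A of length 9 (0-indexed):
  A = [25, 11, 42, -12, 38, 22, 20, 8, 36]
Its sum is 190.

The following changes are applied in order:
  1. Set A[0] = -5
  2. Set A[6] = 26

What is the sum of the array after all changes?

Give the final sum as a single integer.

Answer: 166

Derivation:
Initial sum: 190
Change 1: A[0] 25 -> -5, delta = -30, sum = 160
Change 2: A[6] 20 -> 26, delta = 6, sum = 166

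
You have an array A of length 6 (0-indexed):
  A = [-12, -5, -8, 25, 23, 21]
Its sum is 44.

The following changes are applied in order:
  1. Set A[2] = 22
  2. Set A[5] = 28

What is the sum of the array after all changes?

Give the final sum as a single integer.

Initial sum: 44
Change 1: A[2] -8 -> 22, delta = 30, sum = 74
Change 2: A[5] 21 -> 28, delta = 7, sum = 81

Answer: 81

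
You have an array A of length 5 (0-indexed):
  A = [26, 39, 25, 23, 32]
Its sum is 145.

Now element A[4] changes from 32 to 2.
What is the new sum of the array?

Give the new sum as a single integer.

Old value at index 4: 32
New value at index 4: 2
Delta = 2 - 32 = -30
New sum = old_sum + delta = 145 + (-30) = 115

Answer: 115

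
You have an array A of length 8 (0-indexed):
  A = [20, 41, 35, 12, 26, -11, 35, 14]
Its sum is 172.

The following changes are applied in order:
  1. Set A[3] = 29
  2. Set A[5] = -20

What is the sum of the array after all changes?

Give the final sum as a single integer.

Initial sum: 172
Change 1: A[3] 12 -> 29, delta = 17, sum = 189
Change 2: A[5] -11 -> -20, delta = -9, sum = 180

Answer: 180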